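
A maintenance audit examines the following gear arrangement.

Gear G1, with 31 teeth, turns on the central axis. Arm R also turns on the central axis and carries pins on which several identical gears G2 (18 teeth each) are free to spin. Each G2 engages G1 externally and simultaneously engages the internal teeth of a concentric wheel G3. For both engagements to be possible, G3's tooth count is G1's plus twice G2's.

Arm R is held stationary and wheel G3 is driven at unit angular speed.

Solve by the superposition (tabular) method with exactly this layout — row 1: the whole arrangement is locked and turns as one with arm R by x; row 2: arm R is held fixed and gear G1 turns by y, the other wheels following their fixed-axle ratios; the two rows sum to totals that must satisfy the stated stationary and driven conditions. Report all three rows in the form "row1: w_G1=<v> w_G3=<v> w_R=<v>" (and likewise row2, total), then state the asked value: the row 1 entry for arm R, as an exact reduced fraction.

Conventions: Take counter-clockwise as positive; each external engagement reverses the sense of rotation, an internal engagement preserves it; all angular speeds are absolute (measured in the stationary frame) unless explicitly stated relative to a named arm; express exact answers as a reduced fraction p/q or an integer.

row1: w_G1=0 w_G3=0 w_R=0
row2: w_G1=-67/31 w_G3=1 w_R=0
total: w_G1=-67/31 w_G3=1 w_R=0
asked value: 0

planetary set (31T centre, 18T on arm, 67T internal) — Willis relation
row 1 (train locked, turned with arm): all members turn x
row 2 — arm fixed, fixed-axis ratios: sun y, ring −(31/67)·y, arm 0
boundary: total ω_arm = x = 0 and total ω_ring = x − (31/67)·y = 1  ⇒  y = -67/31, x = 0
row 2 ring = −(31/67)·(-67/31) = 1
totals (row 1 + row 2): sun 0 + (-67/31) = -67/31, ring 0 + 1 = 1, arm 0 + 0 = 0
asked cell (row1, arm) = 0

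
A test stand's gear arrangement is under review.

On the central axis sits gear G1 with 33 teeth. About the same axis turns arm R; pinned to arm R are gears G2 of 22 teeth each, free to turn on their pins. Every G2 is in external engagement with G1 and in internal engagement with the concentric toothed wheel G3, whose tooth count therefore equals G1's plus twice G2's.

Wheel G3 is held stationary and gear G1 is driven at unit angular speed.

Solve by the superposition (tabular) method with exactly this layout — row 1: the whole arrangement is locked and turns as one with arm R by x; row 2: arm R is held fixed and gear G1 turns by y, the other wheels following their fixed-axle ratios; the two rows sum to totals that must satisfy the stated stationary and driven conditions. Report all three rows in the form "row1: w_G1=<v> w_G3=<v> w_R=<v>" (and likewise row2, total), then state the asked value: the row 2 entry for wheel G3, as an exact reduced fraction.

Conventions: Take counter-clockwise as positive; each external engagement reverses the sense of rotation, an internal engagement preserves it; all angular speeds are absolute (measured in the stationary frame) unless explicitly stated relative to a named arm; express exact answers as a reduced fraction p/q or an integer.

topology: planetary set — G1 33T / G2 22T / G3 77T, arm = carrier (Willis)
row 1 (train locked, turned with arm): all members turn x
row 2 — arm fixed, fixed-axis ratios: sun y, ring −(33/77)·y, arm 0
boundary: total ω_ring = x − (33/77)·y = 0 and total ω_sun = x + y = 1  ⇒  y = 7/10, x = 3/10
row 2 ring = −(33/77)·7/10 = -3/10
totals (row 1 + row 2): sun 3/10 + 7/10 = 1, ring 3/10 + (-3/10) = 0, arm 3/10 + 0 = 3/10
asked cell (row2, ring) = -3/10

row1: w_G1=3/10 w_G3=3/10 w_R=3/10
row2: w_G1=7/10 w_G3=-3/10 w_R=0
total: w_G1=1 w_G3=0 w_R=3/10
asked value: -3/10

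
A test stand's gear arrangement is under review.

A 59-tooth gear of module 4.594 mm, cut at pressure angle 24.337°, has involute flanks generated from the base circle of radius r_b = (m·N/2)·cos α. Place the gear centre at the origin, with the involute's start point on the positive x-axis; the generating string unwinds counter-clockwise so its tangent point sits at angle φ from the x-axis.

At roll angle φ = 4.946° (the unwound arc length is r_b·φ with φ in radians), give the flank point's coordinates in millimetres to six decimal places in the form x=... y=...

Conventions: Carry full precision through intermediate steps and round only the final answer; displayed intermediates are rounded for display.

topology: single-mesh involute geometry — m = 4.594, N = 59
pitch radius r_p = m·N/2 = 4.594·59/2 = 135.523000
base radius r_b = r_p·cos α = 135.523000·cos 24.337° = 123.480066
roll angle φ = 4.946° = 0.08632398 rad
x = r_b·(cos φ + φ·sin φ) = 123.939286
y = r_b·(sin φ − φ·cos φ) = 0.026457

x=123.939286 y=0.026457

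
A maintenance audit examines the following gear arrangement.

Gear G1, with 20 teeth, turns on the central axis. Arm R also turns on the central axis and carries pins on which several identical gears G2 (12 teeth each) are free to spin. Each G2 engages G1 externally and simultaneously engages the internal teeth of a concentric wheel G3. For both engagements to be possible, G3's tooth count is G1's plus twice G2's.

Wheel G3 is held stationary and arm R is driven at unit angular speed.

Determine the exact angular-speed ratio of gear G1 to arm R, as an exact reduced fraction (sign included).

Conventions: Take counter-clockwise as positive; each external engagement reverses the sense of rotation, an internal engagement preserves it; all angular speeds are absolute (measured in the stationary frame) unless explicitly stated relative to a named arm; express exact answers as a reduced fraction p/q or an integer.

topology: planetary set — G1 20T / G2 12T / G3 44T, arm = carrier (Willis)
ring teeth: 20 + 2·12 = 44
20(ω_sun−ω_arm) = −44(ω_ring−ω_arm),  ω_ring = 0, ω_arm = 1
ω_sun = 1 − (44/20)(0−1) = 16/5
ω_out/ω_in = 16/5

16/5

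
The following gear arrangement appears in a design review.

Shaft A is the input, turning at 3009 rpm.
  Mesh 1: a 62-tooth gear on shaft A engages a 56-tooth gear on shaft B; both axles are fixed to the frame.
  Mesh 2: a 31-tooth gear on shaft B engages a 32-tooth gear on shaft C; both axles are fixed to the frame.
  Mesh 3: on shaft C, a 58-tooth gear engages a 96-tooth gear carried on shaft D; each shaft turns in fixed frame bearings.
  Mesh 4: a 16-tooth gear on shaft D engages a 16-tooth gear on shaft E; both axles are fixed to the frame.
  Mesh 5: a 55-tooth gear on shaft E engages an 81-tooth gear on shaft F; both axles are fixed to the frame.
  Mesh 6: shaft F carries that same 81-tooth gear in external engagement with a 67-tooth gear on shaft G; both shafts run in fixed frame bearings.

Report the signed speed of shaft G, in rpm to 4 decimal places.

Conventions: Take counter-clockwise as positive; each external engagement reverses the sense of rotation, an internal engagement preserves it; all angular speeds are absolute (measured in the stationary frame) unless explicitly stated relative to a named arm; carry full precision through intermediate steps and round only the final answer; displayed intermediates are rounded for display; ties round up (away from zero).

+1600.5978 rpm

class = fixed-axis compound train [6 meshes; 6 ratios multiply, 6 sense flips]
mesh 1 [62T→56T]: ω = 3009.0000×62/56 = 3331.3929 rpm, sense flips to −
mesh 2 [31T→32T]: ω = 3331.3929×31/32 = 3227.2868 rpm, sense flips to +
mesh 3 [58T→96T]: ω = 3227.2868×58/96 = 1949.8191 rpm, sense flips to −
mesh 4 [16T→16T]: ω = 1949.8191×16/16 = 1949.8191 rpm, sense flips to +
mesh 5 [55T→81T]: ω = 1949.8191×55/81 = 1323.9513 rpm, sense flips to −
mesh 6 [81T→67T]: ω = 1323.9513×81/67 = 1600.5978 rpm, sense flips to +
signed output speed = +1600.5978 rpm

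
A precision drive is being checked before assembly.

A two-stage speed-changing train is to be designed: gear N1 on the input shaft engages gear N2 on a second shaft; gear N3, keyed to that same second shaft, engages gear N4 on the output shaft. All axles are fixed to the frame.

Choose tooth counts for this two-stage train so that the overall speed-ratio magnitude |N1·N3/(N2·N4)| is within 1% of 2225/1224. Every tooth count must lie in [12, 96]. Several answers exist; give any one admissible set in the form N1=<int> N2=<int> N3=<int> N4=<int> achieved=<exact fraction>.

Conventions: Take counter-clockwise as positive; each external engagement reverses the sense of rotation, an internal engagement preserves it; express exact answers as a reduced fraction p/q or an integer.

N1=25 N2=17 N3=89 N4=72 achieved=2225/1224

topology: fixed-axis compound train — 2 stages, target 2225/1224
target = 2225/1224 in lowest terms: an exact hit needs N1·N3 = k·2225 and N2·N4 = k·1224 for one integer k, every count in [12, 96]; additionally prefer no 1:1 stage (N1 ≠ N2, N3 ≠ N4)
k = 1: N1·N3 = 2225 = 25·89, N2·N4 = 1224 = 17·72
achieved = 25·89/(17·72) = 2225/1224; |achieved − target| = 0 ≤ 89/4896 ✓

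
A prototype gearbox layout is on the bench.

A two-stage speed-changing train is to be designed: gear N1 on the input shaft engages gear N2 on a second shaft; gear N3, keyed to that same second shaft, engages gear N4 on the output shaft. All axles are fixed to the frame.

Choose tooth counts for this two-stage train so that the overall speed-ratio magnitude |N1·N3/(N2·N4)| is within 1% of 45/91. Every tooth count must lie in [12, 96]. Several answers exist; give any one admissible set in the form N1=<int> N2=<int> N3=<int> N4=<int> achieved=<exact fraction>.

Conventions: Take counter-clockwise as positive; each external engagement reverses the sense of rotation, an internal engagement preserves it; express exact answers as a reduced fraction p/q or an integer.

N1=12 N2=13 N3=15 N4=28 achieved=45/91

class = fixed-axis compound train [2-stage, 45/91 wanted]
target = 45/91 in lowest terms: an exact hit needs N1·N3 = k·45 and N2·N4 = k·91 for one integer k, every count in [12, 96]; additionally prefer no 1:1 stage (N1 ≠ N2, N3 ≠ N4)
k = 1…3: no 1:1-free in-range split of k·45 and k·91 into factor pairs; take k = 4
k = 4: N1·N3 = 180 = 12·15, N2·N4 = 364 = 13·28
achieved = 12·15/(13·28) = 45/91; |achieved − target| = 0 ≤ 9/1820 ✓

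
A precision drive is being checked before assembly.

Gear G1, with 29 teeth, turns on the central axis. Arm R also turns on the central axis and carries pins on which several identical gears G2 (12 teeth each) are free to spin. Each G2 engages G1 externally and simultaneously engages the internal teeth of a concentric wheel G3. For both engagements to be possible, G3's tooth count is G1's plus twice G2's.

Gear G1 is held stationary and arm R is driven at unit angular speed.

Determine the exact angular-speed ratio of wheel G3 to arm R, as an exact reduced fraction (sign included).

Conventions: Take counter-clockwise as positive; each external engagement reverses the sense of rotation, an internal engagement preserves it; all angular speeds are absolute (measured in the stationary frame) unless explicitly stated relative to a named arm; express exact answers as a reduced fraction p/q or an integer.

recognized (axles ride arm R): planetary set, 29/12/53 teeth
ring teeth: 29 + 2·12 = 53
29(ω_sun−ω_arm) = −53(ω_ring−ω_arm),  ω_sun = 0, ω_arm = 1
ω_ring = 1 − (29/53)(0−1) = 82/53
ω_out/ω_in = 82/53

82/53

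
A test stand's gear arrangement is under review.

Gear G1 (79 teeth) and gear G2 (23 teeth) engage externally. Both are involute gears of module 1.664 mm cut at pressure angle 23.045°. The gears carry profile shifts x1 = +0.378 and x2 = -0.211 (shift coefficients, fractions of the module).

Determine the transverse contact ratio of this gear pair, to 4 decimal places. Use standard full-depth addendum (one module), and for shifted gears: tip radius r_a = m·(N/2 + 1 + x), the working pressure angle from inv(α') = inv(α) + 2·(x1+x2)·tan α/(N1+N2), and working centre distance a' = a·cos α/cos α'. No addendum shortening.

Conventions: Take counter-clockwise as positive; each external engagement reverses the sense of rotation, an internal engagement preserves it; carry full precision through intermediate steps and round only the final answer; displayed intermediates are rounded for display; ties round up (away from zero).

1.5804

single-mesh involute tooth geometry (79T engaging 23T at module 1.664)
base radii: r_b1 = 60.482754, r_b2 = 17.608903
tip radii: r_a1 = 68.020992, r_a2 = 20.448896
inv(α') = inv(23.045°) + 2·(+0.378-0.211)·tan α/(79+23) = 0.02458389  ⇒  α' = 23.47691°
a' = a·cos α / cos α' = 84.8640·cos 23.045°/cos 23.47691° = 85.139440
action lengths: √(r_a1²−r_b1²) = 31.123815, √(r_a2²−r_b2²) = 10.396340
base pitch p_b = π·m·cos α = 4.810435
CR = (31.123815 + 10.396340 − 85.139440·sin 23.47691°)/4.810435 = 1.580387
contact ratio ≈ 1.5804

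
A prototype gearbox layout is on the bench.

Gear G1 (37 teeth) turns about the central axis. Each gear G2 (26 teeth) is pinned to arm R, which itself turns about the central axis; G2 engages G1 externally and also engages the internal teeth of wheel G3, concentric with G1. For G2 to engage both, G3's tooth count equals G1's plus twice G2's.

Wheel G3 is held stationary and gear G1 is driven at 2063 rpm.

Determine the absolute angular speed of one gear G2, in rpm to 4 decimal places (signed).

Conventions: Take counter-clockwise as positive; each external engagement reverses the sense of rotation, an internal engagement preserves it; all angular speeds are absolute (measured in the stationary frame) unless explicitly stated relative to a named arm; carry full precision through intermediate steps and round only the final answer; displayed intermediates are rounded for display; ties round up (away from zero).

planetary set (37T centre, 26T on arm, 89T internal) — Willis relation
normalise by the input: solve with ω_sun = 1, then scale by 2063 rpm
ring teeth: 37 + 2·26 = 89
37(ω_sun−ω_arm) = −89(ω_ring−ω_arm),  ω_ring = 0, ω_sun = 1
37(1−ω_arm) = −89(0−ω_arm)  ⇒  126·ω_arm = 37  ⇒  ω_arm = 37/126
sun–planet mesh: 37·(1−37/126) = −26·(ω_p−ω_arm)  ⇒  ω_p−ω_arm = -3293/3276
ω_p = 37/126 − 3293/3276 = -37/52
scale: ω_p = -37/52 × 2063 rpm = -1467.9038 rpm

-1467.9038 rpm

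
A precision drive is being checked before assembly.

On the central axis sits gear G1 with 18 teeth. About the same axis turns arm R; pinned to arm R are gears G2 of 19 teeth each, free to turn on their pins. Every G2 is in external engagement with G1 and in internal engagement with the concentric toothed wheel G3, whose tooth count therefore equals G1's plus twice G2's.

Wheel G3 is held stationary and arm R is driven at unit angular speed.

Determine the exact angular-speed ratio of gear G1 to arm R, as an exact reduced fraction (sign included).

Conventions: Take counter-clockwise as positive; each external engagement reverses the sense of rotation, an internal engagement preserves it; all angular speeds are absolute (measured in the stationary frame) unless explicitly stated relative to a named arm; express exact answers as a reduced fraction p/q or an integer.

class = planetary set [G3 = 18+2·19 = 56; Willis about the carrier]
ring teeth: 18 + 2·19 = 56
18(ω_sun−ω_arm) = −56(ω_ring−ω_arm),  ω_ring = 0, ω_arm = 1
ω_sun = 1 − (56/18)(0−1) = 37/9
ω_out/ω_in = 37/9

37/9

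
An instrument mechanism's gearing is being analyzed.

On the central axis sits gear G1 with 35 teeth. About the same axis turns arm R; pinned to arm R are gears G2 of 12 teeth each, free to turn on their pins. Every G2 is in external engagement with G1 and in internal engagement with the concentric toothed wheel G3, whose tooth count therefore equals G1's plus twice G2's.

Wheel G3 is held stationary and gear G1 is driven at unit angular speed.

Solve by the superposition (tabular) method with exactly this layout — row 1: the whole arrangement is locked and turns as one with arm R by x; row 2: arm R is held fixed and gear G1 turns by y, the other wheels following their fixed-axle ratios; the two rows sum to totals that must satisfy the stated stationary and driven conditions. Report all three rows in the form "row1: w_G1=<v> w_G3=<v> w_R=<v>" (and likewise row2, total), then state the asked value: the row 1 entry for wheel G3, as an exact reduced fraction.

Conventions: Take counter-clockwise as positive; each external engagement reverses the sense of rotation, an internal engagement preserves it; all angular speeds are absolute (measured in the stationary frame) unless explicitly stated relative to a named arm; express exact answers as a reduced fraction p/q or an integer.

row1: w_G1=35/94 w_G3=35/94 w_R=35/94
row2: w_G1=59/94 w_G3=-35/94 w_R=0
total: w_G1=1 w_G3=0 w_R=35/94
asked value: 35/94

planetary set (35T centre, 12T on arm, 59T internal) — Willis relation
row 1: whole set turns with the arm by x
row 2: sun turns y, ring = −(35/59)·y, arm 0
boundary: total ω_ring = x − (35/59)·y = 0 and total ω_sun = x + y = 1  ⇒  y = 59/94, x = 35/94
row 2 ring = −(35/59)·59/94 = -35/94
totals (row 1 + row 2): sun 35/94 + 59/94 = 1, ring 35/94 + (-35/94) = 0, arm 35/94 + 0 = 35/94
asked cell (row1, ring) = 35/94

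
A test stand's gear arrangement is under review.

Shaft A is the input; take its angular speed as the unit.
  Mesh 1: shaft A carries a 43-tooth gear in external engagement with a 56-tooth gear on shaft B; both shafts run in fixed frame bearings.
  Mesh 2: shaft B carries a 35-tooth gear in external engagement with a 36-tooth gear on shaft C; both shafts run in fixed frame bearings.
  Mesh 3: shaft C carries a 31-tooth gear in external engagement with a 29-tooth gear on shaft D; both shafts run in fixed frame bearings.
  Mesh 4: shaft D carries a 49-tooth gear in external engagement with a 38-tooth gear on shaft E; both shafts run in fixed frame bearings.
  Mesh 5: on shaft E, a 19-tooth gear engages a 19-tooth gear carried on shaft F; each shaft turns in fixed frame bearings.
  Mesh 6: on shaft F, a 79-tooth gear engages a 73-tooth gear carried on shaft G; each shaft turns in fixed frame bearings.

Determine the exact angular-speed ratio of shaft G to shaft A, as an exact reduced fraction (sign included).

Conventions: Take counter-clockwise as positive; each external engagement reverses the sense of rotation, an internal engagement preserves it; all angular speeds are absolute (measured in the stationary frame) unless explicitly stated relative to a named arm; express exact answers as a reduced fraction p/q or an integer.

25800215/23168448

class = fixed-axis compound train [6 meshes; 6 ratios multiply, 6 sense flips]
mesh 1 [43T→56T]: running ratio 43/56, sense −
mesh 2 [35T→36T]: running ratio 215/288, sense +
mesh 3 [31T→29T]: running ratio 6665/8352, sense −
mesh 4 [49T→38T]: running ratio 326585/317376, sense +
mesh 5 [19T→19T]: running ratio 326585/317376, sense −
mesh 6 [79T→73T]: running ratio 25800215/23168448, sense +
ω_out/ω_in = 25800215/23168448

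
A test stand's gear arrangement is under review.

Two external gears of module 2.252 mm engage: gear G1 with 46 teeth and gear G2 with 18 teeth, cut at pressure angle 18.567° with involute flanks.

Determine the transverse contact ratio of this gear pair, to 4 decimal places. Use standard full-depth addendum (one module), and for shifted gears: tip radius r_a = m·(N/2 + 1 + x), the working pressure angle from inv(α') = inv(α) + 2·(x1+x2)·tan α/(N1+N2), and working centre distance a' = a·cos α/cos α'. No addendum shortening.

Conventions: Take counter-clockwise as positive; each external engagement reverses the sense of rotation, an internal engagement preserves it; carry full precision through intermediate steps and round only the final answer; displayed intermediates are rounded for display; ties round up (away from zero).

class = single-mesh tooth geometry [involute pair 46T × 18T, m = 2.252]
base radii: r_b1 = 49.100120, r_b2 = 19.213090
tip radii: r_a1 = 54.048000, r_a2 = 22.520000
no profile shift: α' = α, a' = a
action lengths: √(r_a1²−r_b1²) = 22.591249, √(r_a2²−r_b2²) = 11.747662
base pitch p_b = π·m·cos α = 6.706634
CR = (22.591249 + 11.747662 − 72.064000·sin 18.56700°)/6.706634 = 1.698731
contact ratio ≈ 1.6987

1.6987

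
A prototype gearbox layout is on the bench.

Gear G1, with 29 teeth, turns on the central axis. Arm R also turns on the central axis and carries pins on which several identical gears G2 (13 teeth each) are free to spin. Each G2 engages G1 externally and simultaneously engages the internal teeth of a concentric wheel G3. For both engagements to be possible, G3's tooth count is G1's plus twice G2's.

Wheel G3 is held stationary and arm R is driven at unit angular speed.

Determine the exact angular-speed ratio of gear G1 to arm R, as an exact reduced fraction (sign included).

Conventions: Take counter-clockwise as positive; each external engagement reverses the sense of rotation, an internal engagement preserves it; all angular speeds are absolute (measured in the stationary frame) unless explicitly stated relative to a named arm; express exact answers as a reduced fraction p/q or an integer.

recognized (axles ride arm R): planetary set, 29/13/55 teeth
ring teeth: 29 + 2·13 = 55
29(ω_sun−ω_arm) = −55(ω_ring−ω_arm),  ω_ring = 0, ω_arm = 1
ω_sun = 1 − (55/29)(0−1) = 84/29
ω_out/ω_in = 84/29

84/29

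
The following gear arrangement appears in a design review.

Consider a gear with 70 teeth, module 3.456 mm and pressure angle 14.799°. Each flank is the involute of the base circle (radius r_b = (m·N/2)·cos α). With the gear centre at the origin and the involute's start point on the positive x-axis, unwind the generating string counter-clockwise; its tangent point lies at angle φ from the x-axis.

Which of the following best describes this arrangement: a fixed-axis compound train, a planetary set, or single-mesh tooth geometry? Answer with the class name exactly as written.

topology: single-mesh involute geometry — m = 3.456, N = 70
classification: single-mesh tooth geometry

single-mesh tooth geometry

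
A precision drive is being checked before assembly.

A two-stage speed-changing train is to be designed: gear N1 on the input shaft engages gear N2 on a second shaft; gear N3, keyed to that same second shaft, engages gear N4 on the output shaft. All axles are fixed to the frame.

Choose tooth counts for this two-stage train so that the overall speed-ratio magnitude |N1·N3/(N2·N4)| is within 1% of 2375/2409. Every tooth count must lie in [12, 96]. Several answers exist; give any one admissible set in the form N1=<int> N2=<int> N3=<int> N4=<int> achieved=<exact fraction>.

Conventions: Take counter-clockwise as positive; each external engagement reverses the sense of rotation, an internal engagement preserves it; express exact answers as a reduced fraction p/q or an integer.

2-stage fixed-axis compound train for ratio 2375/2409
target = 2375/2409 in lowest terms: an exact hit needs N1·N3 = k·2375 and N2·N4 = k·2409 for one integer k, every count in [12, 96]; additionally prefer no 1:1 stage (N1 ≠ N2, N3 ≠ N4)
k = 1: N1·N3 = 2375 = 25·95, N2·N4 = 2409 = 33·73
achieved = 25·95/(33·73) = 2375/2409; |achieved − target| = 0 ≤ 95/9636 ✓

N1=25 N2=33 N3=95 N4=73 achieved=2375/2409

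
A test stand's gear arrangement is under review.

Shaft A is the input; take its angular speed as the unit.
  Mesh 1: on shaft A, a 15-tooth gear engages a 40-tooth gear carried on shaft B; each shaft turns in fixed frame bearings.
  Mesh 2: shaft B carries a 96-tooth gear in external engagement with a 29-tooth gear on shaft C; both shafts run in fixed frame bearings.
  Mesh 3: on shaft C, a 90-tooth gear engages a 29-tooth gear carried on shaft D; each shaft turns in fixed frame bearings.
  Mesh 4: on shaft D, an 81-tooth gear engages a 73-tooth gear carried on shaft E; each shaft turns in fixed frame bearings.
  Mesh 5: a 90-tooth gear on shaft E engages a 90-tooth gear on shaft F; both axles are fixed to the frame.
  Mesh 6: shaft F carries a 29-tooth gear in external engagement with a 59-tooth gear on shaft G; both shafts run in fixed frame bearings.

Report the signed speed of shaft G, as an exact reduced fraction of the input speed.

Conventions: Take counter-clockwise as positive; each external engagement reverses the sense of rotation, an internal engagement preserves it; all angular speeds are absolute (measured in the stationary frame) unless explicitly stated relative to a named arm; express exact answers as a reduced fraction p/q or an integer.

262440/124903

6-mesh fixed-axis compound train (all bearings frame-fixed)
mesh 1 [15T→40T]: |ω|/ω_in = 1×15/40 = 3/8, sense flips to −
mesh 2 [96T→29T]: |ω|/ω_in = (3/8)×96/29 = 36/29, sense flips to +
mesh 3 [90T→29T]: |ω|/ω_in = (36/29)×90/29 = 3240/841, sense flips to −
mesh 4 [81T→73T]: |ω|/ω_in = (3240/841)×81/73 = 262440/61393, sense flips to +
mesh 5 [90T→90T]: |ω|/ω_in = (262440/61393)×90/90 = 262440/61393, sense flips to −
mesh 6 [29T→59T]: |ω|/ω_in = (262440/61393)×29/59 = 262440/124903, sense flips to +
signed output speed (× input speed) = 262440/124903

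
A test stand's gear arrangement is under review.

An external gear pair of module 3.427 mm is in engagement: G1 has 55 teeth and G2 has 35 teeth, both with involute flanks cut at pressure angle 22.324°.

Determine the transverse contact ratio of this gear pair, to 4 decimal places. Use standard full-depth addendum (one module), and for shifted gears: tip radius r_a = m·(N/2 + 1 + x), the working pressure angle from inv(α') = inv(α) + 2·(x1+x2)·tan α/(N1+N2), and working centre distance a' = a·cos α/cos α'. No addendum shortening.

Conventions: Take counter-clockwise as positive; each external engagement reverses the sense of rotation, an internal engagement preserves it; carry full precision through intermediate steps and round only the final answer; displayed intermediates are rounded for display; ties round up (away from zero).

single-mesh involute tooth geometry (55T engaging 35T at module 3.427)
base radii: r_b1 = 87.179090, r_b2 = 55.477603
tip radii: r_a1 = 97.669500, r_a2 = 63.399500
no profile shift: α' = α, a' = a
action lengths: √(r_a1²−r_b1²) = 44.035639, √(r_a2²−r_b2²) = 30.687656
base pitch p_b = π·m·cos α = 9.959316
CR = (44.035639 + 30.687656 − 154.215000·sin 22.32400°)/9.959316 = 1.621166
contact ratio ≈ 1.6212

1.6212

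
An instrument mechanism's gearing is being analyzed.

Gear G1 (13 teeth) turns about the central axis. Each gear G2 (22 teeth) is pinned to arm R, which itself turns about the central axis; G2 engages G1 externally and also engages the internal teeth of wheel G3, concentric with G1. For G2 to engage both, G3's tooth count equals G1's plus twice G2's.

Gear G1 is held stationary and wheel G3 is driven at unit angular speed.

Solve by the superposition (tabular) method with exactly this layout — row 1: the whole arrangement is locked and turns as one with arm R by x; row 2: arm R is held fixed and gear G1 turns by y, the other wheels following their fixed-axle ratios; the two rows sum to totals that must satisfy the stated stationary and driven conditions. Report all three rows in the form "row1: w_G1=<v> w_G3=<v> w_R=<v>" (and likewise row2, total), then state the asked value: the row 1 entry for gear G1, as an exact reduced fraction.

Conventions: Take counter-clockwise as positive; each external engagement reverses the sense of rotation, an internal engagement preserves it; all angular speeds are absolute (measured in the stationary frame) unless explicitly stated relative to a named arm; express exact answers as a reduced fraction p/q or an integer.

topology: planetary set — G1 13T / G2 22T / G3 57T, arm = carrier (Willis)
row 1 — lock + rotate with arm: ω_sun = ω_ring = ω_arm = x
superposition row 2 [arm held]: sun y, ring −(13/57)·y, arm 0
boundary: total ω_sun = x + y = 0 and total ω_ring = x − (13/57)·y = 1  ⇒  y = -57/70, x = 57/70
row 2 ring = −(13/57)·(-57/70) = 13/70
totals (row 1 + row 2): sun 57/70 + (-57/70) = 0, ring 57/70 + 13/70 = 1, arm 57/70 + 0 = 57/70
asked cell (row1, sun) = 57/70

row1: w_G1=57/70 w_G3=57/70 w_R=57/70
row2: w_G1=-57/70 w_G3=13/70 w_R=0
total: w_G1=0 w_G3=1 w_R=57/70
asked value: 57/70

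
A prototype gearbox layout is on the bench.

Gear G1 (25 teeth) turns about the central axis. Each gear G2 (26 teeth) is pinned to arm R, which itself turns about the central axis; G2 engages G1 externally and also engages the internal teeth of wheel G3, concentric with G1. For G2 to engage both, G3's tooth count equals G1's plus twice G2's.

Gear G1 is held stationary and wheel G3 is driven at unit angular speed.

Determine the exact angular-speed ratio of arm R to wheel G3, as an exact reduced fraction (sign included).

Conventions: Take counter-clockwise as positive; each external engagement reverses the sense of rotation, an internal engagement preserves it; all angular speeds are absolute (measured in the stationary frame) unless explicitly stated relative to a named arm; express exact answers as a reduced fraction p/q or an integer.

class = planetary set [G3 = 25+2·26 = 77; Willis about the carrier]
ring teeth: 25 + 2·26 = 77
25(ω_sun−ω_arm) = −77(ω_ring−ω_arm),  ω_sun = 0, ω_ring = 1
25(0−ω_arm) = −77(1−ω_arm)  ⇒  102·ω_arm = 77  ⇒  ω_arm = 77/102
ω_out/ω_in = 77/102

77/102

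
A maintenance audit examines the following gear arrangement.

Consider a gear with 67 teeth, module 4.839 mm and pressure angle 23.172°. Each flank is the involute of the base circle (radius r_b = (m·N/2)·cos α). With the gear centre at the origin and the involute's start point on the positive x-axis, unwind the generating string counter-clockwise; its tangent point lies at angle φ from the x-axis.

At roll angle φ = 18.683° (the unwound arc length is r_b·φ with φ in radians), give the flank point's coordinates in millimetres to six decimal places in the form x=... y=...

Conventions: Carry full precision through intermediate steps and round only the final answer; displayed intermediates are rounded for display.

class = single-mesh tooth geometry [base-circle involute, m = 4.839, 67T]
pitch radius r_p = m·N/2 = 4.839·67/2 = 162.106500
base radius r_b = r_p·cos α = 162.106500·cos 23.172° = 149.029003
roll angle φ = 18.683° = 0.32607986 rad
x = r_b·(cos φ + φ·sin φ) = 156.742619
y = r_b·(sin φ − φ·cos φ) = 1.704106

x=156.742619 y=1.704106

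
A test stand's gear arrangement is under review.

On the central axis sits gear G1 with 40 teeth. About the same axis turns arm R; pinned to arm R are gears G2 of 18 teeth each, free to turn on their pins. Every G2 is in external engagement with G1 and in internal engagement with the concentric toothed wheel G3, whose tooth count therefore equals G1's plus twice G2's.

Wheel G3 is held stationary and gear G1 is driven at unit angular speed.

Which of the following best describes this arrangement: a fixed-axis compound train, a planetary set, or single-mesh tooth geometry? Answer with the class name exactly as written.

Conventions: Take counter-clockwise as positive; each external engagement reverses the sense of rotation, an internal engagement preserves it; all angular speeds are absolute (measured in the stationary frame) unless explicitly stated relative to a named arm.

planetary set

topology: planetary set — G1 40T / G2 18T / G3 76T, arm = carrier (Willis)
classification: planetary set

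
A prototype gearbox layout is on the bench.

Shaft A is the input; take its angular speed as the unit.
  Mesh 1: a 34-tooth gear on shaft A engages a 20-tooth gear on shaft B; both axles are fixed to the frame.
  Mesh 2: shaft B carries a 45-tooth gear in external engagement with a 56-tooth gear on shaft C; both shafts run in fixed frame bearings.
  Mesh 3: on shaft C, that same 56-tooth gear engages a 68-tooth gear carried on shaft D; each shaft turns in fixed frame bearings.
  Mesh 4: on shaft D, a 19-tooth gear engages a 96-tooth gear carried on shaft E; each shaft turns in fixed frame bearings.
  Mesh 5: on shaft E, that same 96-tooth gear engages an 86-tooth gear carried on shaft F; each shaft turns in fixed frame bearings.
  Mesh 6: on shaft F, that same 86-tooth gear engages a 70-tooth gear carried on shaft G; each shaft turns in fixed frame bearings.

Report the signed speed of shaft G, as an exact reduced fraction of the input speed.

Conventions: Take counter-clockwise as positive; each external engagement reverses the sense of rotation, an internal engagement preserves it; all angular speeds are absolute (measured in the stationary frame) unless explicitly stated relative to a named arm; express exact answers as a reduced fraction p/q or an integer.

6-mesh fixed-axis compound train (all bearings frame-fixed)
mesh 1 [34T→20T]: |ω|/ω_in = 1×34/20 = 17/10, sense flips to −
mesh 2 [45T→56T]: |ω|/ω_in = (17/10)×45/56 = 153/112, sense flips to +
mesh 3 [56T→68T]: |ω|/ω_in = (153/112)×56/68 = 9/8, sense flips to −
mesh 4 [19T→96T]: |ω|/ω_in = (9/8)×19/96 = 57/256, sense flips to +
mesh 5 [96T→86T]: |ω|/ω_in = (57/256)×96/86 = 171/688, sense flips to −
mesh 6 [86T→70T]: |ω|/ω_in = (171/688)×86/70 = 171/560, sense flips to +
signed output speed (× input speed) = 171/560

171/560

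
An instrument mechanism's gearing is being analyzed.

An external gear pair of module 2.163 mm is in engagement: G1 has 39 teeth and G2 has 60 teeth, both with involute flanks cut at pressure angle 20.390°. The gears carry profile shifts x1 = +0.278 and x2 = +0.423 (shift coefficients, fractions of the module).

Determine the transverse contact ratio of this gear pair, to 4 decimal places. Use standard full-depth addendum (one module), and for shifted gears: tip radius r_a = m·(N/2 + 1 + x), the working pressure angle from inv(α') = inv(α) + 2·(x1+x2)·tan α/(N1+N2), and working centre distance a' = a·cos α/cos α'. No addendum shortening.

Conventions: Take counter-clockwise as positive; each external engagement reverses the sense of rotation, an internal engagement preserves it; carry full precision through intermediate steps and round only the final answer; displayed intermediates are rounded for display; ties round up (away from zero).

single-mesh involute tooth geometry (39T engaging 60T at module 2.163)
base radii: r_b1 = 39.535714, r_b2 = 60.824175
tip radii: r_a1 = 44.942814, r_a2 = 67.967949
inv(α') = inv(20.390°) + 2·(+0.278+0.423)·tan α/(39+60) = 0.02108922  ⇒  α' = 22.35698°
a' = a·cos α / cos α' = 107.0685·cos 20.390°/cos 22.35698° = 108.516898
action lengths: √(r_a1²−r_b1²) = 21.372503, √(r_a2²−r_b2²) = 30.332521
base pitch p_b = π·m·cos α = 6.369493
CR = (21.372503 + 30.332521 − 108.516898·sin 22.35698°)/6.369493 = 1.637146
contact ratio ≈ 1.6371

1.6371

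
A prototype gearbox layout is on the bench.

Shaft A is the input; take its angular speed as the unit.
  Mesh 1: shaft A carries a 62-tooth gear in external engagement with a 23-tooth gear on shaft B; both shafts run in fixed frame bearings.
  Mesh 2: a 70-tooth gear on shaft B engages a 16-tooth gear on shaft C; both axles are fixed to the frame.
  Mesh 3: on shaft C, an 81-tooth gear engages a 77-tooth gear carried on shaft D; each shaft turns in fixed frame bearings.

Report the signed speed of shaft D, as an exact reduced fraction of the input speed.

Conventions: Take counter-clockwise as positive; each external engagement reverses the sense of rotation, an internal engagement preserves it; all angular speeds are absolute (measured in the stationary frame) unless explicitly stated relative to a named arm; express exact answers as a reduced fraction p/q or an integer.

3-mesh fixed-axis compound train (all bearings frame-fixed)
mesh 1 [62T→23T]: |ω|/ω_in = 1×62/23 = 62/23, sense flips to −
mesh 2 [70T→16T]: |ω|/ω_in = (62/23)×70/16 = 1085/92, sense flips to +
mesh 3 [81T→77T]: |ω|/ω_in = (1085/92)×81/77 = 12555/1012, sense flips to −
signed output speed (× input speed) = -12555/1012

-12555/1012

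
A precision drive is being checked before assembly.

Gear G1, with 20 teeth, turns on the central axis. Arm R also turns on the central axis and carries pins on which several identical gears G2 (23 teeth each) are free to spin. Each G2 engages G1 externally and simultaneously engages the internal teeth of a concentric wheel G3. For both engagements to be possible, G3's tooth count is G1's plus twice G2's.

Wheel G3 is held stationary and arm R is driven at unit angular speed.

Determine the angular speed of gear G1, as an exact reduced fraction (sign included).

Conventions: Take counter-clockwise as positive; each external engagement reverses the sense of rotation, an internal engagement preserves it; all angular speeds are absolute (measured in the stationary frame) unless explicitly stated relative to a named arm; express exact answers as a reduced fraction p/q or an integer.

topology: planetary set — G1 20T / G2 23T / G3 66T, arm = carrier (Willis)
ring teeth: 20 + 2·23 = 66
20(ω_sun−ω_arm) = −66(ω_ring−ω_arm),  ω_ring = 0, ω_arm = 1
ω_sun = 1 − (66/20)(0−1) = 43/10
exact speed ratio = 43/10

43/10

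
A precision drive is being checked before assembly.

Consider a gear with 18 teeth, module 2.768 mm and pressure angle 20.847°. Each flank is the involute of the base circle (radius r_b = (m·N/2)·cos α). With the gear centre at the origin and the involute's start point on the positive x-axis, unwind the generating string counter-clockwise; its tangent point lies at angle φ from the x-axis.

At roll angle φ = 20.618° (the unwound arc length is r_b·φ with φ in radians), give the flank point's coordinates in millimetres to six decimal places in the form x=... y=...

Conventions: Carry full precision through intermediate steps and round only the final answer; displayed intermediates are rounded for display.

x=24.740040 y=0.356960

topology: single-mesh involute geometry — m = 2.768, N = 18
pitch radius r_p = m·N/2 = 2.768·18/2 = 24.912000
base radius r_b = r_p·cos α = 24.912000·cos 20.847° = 23.281113
roll angle φ = 20.618° = 0.35985199 rad
x = r_b·(cos φ + φ·sin φ) = 24.740040
y = r_b·(sin φ − φ·cos φ) = 0.356960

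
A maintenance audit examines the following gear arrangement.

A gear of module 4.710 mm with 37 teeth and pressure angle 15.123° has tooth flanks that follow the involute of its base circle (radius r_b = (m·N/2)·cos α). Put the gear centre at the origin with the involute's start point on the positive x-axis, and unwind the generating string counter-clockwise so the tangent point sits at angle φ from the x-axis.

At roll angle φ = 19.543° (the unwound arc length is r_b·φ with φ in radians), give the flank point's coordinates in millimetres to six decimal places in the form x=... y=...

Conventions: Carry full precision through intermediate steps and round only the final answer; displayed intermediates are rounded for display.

x=88.869132 y=1.099788

single-mesh involute tooth geometry (37T wheel at module 4.710)
pitch radius r_p = m·N/2 = 4.710·37/2 = 87.135000
base radius r_b = r_p·cos α = 87.135000·cos 15.123° = 84.117339
roll angle φ = 19.543° = 0.34108970 rad
x = r_b·(cos φ + φ·sin φ) = 88.869132
y = r_b·(sin φ − φ·cos φ) = 1.099788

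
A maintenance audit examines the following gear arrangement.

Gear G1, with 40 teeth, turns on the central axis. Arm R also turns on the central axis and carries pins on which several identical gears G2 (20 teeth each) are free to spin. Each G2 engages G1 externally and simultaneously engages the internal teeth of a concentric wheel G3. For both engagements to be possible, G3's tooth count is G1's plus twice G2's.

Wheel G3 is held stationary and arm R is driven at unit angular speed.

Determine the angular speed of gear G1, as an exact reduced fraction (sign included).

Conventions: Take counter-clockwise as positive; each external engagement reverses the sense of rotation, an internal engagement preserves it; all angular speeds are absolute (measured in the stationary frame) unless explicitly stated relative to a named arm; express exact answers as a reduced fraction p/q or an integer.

class = planetary set [G3 = 40+2·20 = 80; Willis about the carrier]
ring teeth: 40 + 2·20 = 80
40(ω_sun−ω_arm) = −80(ω_ring−ω_arm),  ω_ring = 0, ω_arm = 1
ω_sun = 1 − (80/40)(0−1) = 3
exact speed ratio = 3

3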